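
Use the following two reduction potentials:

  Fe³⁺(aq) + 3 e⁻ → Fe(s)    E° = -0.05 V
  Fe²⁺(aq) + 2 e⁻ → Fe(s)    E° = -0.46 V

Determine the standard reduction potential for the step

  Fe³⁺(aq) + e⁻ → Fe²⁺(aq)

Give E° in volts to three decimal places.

Sequential free energies add, so n₃E°₃ = n₁E°₁ + n₂E°₂.
With n₃ = 3, and the known step contributing 2×(-0.46) V, the unknown satisfies 1·E° = 3×(-0.05) − 2×(-0.46) = +0.770.
E° = +0.770 / 1 = +0.770 V.

+0.770 V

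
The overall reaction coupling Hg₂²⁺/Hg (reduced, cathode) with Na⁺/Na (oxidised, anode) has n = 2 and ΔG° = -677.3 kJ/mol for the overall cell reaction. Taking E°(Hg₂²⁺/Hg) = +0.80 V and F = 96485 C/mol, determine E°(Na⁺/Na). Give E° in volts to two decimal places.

-2.71 V

E°cell = −ΔG°/(nF) = −(-677.3×10³)/((2)(96485)) = +3.510 V.
Since Hg₂²⁺/Hg is the cathode and Na⁺/Na the anode, E°cell = E°(Hg₂²⁺/Hg) − E°(Na⁺/Na).
So E°(Na⁺/Na) = E°(Hg₂²⁺/Hg) − E°cell = (+0.80) − (+3.510) = -2.71 V.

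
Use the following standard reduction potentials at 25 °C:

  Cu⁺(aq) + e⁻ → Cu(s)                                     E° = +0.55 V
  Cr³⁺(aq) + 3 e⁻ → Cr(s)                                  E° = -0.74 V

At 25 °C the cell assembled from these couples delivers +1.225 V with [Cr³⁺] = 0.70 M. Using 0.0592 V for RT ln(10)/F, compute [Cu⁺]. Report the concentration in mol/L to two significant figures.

Cu⁺/Cu is the cathode, Cr³⁺/Cr the anode: E°cell = +1.29 V, n = 3.
Overall reaction: 3 Cu⁺(aq) + Cr(s) → 3 Cu(s) + Cr³⁺(aq); Q = [Cr³⁺]^1/[Cu⁺]^3.
From E = E° − (0.0592/n) log Q: log Q = (E° − E)·n/0.0592 = (+1.29 − (+1.225))·3/0.0592 = 3.2939.
So 3·log[Cu⁺] = 1·log(0.7) − log Q = -0.1549 − (3.2939) = -3.4488; log[Cu⁺] = -3.4488 / 3 = -1.1496; [Cu⁺] = 10^(-1.1496) ≈ 0.071 M.

0.071 M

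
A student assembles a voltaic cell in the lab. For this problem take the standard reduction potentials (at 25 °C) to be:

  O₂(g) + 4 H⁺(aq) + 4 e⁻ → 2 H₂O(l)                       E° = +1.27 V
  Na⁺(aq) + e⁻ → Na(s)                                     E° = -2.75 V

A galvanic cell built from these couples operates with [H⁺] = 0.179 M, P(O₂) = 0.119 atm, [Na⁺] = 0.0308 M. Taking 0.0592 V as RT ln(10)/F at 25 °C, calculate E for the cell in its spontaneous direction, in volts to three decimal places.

+4.052 V

O₂/H₂O is the cathode (higher E°), Na⁺/Na the anode: E°cell = +1.27 − (-2.75) = +4.02 V, n = 4.
Overall: O₂(g) + 4 H⁺(aq) + 4 Na(s) → 2 H₂O(l) + 4 Na⁺(aq)
Q = [Na⁺]^4 / (P(O₂)·[H⁺]^4); log Q = -2.133.
E = E° − (0.0592/n) log Q = +4.02 − (0.0592/4)(-2.133) = +4.052 V.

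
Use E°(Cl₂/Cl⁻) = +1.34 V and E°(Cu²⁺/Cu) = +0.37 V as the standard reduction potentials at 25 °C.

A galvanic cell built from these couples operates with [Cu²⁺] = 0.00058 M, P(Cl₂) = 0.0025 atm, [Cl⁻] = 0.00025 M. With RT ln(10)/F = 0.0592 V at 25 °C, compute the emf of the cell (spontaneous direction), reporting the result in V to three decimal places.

Cl₂/Cl⁻ is the cathode (higher E°), Cu²⁺/Cu the anode: E°cell = +1.34 − (+0.37) = +0.97 V, n = 2.
Overall: Cl₂(g) + Cu(s) → 2 Cl⁻(aq) + Cu²⁺(aq)
Q = [Cl⁻]^2·[Cu²⁺] / (P(Cl₂)); log Q = -7.839.
E = E° − (0.0592/n) log Q = +0.97 − (0.0592/2)(-7.839) = +1.202 V.

+1.202 V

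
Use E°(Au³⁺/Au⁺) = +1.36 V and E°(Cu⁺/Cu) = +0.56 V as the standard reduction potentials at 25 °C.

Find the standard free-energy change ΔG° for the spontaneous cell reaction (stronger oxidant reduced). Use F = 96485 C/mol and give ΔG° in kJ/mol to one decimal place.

-154.4 kJ/mol

Au³⁺/Au⁺ (E° = +1.36 V) is the cathode; Cu⁺/Cu (E° = +0.56 V) is the anode, so E°cell = +0.80 V.
Balancing electrons gives n = 2 (lcm of 2 and 1).
ΔG° = −nFE° = −(2)(96485)(+0.80) = -154,376 J = -154.4 kJ/mol.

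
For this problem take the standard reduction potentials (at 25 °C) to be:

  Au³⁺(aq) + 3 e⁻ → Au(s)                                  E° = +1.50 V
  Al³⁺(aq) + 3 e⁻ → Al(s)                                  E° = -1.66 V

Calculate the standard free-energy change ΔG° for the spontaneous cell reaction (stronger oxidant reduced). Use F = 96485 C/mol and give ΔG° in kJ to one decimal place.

Au³⁺/Au (E° = +1.50 V) is the cathode; Al³⁺/Al (E° = -1.66 V) is the anode, so E°cell = +3.16 V.
Balancing electrons gives n = 3 (lcm of 3 and 3).
ΔG° = −nFE° = −(3)(96485)(+3.16) = -914,678 J = -914.7 kJ.

-914.7 kJ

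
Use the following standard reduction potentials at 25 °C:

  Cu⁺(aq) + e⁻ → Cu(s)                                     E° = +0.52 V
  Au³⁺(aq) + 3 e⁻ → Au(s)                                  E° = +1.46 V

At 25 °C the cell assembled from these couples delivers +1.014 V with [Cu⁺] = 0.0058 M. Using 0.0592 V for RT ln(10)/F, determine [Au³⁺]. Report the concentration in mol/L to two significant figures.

0.0011 M

Au³⁺/Au is the cathode, Cu⁺/Cu the anode: E°cell = +0.94 V, n = 3.
Overall reaction: Au³⁺(aq) + 3 Cu(s) → Au(s) + 3 Cu⁺(aq); Q = [Cu⁺]^3/[Au³⁺]^1.
From E = E° − (0.0592/n) log Q: log Q = (E° − E)·n/0.0592 = (+0.94 − (+1.014))·3/0.0592 = -3.7500.
So 1·log[Au³⁺] = 3·log(0.0058) − log Q = -6.7097 − (-3.7500) = -2.9597; [Au³⁺] = 10^(-2.9597) ≈ 0.0011 M.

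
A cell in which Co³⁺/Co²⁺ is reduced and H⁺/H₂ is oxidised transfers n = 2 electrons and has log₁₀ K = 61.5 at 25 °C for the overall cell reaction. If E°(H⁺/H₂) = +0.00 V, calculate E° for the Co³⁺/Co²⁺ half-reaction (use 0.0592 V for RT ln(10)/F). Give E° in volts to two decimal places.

E°cell = (0.0592/n)·log K = (0.0592/2)(61.5) = +1.820 V.
Since Co³⁺/Co²⁺ is the cathode and H⁺/H₂ the anode, E°cell = E°(Co³⁺/Co²⁺) − E°(H⁺/H₂).
So E°(Co³⁺/Co²⁺) = E°cell + E°(H⁺/H₂) = +1.820 + (+0.00) = +1.82 V.

+1.82 V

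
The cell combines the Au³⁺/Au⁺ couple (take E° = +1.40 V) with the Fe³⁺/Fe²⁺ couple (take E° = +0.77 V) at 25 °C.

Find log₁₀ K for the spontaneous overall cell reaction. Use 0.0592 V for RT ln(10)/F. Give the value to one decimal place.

Cathode: Au³⁺/Au⁺; anode: Fe³⁺/Fe²⁺. E°cell = +0.63 V, n = 2.
log K = nE°cell / 0.0592 = (2)(+0.63) / 0.0592 = 21.3.

21.3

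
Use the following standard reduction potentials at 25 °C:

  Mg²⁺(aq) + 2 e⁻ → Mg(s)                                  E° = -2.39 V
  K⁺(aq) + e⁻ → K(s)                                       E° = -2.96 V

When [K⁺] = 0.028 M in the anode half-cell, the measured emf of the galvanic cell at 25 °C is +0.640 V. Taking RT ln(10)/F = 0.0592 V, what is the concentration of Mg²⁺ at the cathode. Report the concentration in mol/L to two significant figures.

Mg²⁺/Mg is the cathode, K⁺/K the anode: E°cell = +0.57 V, n = 2.
Overall reaction: Mg²⁺(aq) + 2 K(s) → Mg(s) + 2 K⁺(aq); Q = [K⁺]^2/[Mg²⁺]^1.
From E = E° − (0.0592/n) log Q: log Q = (E° − E)·n/0.0592 = (+0.57 − (+0.640))·2/0.0592 = -2.3649.
So 1·log[Mg²⁺] = 2·log(0.028) − log Q = -3.1057 − (-2.3649) = -0.7408; [Mg²⁺] = 10^(-0.7408) ≈ 0.18 M.

0.18 M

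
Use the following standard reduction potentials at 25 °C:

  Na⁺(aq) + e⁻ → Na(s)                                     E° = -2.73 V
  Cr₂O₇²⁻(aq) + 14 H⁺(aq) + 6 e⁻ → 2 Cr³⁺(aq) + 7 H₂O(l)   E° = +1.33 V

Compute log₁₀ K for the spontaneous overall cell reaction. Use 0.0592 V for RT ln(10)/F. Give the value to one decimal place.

411.5

Cathode: Cr₂O₇²⁻/Cr³⁺; anode: Na⁺/Na. E°cell = +4.06 V, n = 6.
log K = nE°cell / 0.0592 = (6)(+4.06) / 0.0592 = 411.5.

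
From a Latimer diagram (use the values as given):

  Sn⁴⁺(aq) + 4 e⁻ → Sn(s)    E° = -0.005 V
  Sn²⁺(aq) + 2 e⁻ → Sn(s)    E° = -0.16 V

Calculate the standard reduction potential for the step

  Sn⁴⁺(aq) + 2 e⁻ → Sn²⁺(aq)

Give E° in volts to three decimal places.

+0.150 V

Sequential free energies add, so n₃E°₃ = n₁E°₁ + n₂E°₂.
With n₃ = 4, and the known step contributing 2×(-0.16) V, the unknown satisfies 2·E° = 4×(-0.005) − 2×(-0.16) = +0.300.
E° = +0.300 / 2 = +0.150 V.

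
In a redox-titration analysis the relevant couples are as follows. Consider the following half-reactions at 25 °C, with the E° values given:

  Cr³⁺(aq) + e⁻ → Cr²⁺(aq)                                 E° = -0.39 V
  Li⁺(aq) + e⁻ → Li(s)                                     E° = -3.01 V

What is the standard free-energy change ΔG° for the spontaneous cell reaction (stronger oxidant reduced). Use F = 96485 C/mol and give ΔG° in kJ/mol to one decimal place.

Cr³⁺/Cr²⁺ (E° = -0.39 V) is the cathode; Li⁺/Li (E° = -3.01 V) is the anode, so E°cell = +2.62 V.
Balancing electrons gives n = 1 (lcm of 1 and 1).
ΔG° = −nFE° = −(1)(96485)(+2.62) = -252,791 J = -252.8 kJ/mol.

-252.8 kJ/mol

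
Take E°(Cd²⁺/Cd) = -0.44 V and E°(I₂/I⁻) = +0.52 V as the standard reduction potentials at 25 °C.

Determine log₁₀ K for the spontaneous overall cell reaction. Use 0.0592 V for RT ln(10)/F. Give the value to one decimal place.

32.4

Cathode: I₂/I⁻; anode: Cd²⁺/Cd. E°cell = +0.96 V, n = 2.
log K = nE°cell / 0.0592 = (2)(+0.96) / 0.0592 = 32.4.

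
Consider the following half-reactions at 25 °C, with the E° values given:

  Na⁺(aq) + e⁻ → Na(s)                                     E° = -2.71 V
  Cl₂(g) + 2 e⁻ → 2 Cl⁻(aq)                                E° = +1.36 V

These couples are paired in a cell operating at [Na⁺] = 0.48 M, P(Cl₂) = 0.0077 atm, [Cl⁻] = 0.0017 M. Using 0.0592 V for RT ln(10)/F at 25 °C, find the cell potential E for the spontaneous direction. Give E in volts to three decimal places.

+4.190 V

Cl₂/Cl⁻ is the cathode (higher E°), Na⁺/Na the anode: E°cell = +1.36 − (-2.71) = +4.07 V, n = 2.
Overall: Cl₂(g) + 2 Na(s) → 2 Cl⁻(aq) + 2 Na⁺(aq)
Q = [Cl⁻]^2·[Na⁺]^2 / (P(Cl₂)); log Q = -4.063.
E = E° − (0.0592/n) log Q = +4.07 − (0.0592/2)(-4.063) = +4.190 V.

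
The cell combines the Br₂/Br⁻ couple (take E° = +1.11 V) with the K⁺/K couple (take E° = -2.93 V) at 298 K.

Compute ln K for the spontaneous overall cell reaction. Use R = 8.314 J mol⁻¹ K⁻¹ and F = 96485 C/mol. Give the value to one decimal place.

314.7

Cathode: Br₂/Br⁻; anode: K⁺/K. E°cell = (+1.11) − (-2.93) = +4.04 V, with n = 2.
ΔG° = −nFE° = −RT ln K, so ln K = nFE°/(RT) = (2)(96485)(+4.04) / ((8.314)(298)) = 314.662.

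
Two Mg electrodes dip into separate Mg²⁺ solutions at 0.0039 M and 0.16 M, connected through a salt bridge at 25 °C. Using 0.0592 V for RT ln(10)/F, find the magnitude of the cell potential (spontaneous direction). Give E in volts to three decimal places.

+0.048 V

For a concentration cell E°cell = 0. The 0.16 M side is the cathode (reduction is favoured where [Mg²⁺] is higher).
With n = 2, E = −(0.0592/2) log([Mg²⁺]ₐₙ/[Mg²⁺]꜀ₐₜ) = −(0.0592/2) log(0.0039/0.16) = −(0.0592/2)(-1.613) = +0.048 V.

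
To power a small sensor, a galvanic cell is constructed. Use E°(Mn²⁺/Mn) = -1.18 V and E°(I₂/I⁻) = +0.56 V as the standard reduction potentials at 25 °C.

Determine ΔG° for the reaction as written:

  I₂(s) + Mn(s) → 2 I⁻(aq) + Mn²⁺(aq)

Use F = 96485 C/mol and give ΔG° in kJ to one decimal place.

As written, I₂/I⁻ is reduced (cathode) and Mn²⁺/Mn is oxidised (anode), so E°cell = (+0.56) − (-1.18) = +1.74 V.
Balancing electrons gives n = 2.
ΔG° = −nFE° = −(2)(96485)(+1.74) = -335,768 J = -335.8 kJ.

-335.8 kJ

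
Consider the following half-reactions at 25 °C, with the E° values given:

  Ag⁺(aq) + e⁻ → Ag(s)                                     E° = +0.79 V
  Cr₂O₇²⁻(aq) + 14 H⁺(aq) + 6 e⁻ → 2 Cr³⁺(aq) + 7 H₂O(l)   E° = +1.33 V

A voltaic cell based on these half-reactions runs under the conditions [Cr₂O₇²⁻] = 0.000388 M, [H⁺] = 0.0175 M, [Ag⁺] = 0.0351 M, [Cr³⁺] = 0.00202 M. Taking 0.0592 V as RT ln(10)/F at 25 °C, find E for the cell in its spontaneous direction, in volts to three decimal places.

Cr₂O₇²⁻/Cr³⁺ is the cathode (higher E°), Ag⁺/Ag the anode: E°cell = +1.33 − (+0.79) = +0.54 V, n = 6.
Overall: Cr₂O₇²⁻(aq) + 14 H⁺(aq) + 6 Ag(s) → 2 Cr³⁺(aq) + 7 H₂O(l) + 6 Ag⁺(aq)
Q = [Cr³⁺]^2·[Ag⁺]^6 / ([Cr₂O₇²⁻]·[H⁺]^14); log Q = 13.891.
E = E° − (0.0592/n) log Q = +0.54 − (0.0592/6)(13.891) = +0.403 V.

+0.403 V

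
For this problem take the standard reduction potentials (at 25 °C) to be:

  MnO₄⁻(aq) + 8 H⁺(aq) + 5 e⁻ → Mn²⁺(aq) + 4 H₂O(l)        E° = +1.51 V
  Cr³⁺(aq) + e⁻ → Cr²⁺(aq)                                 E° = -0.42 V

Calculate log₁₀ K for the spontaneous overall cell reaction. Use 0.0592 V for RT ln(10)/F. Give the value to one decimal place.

Cathode: MnO₄⁻/Mn²⁺; anode: Cr³⁺/Cr²⁺. E°cell = +1.93 V, n = 5.
log K = nE°cell / 0.0592 = (5)(+1.93) / 0.0592 = 163.0.

163.0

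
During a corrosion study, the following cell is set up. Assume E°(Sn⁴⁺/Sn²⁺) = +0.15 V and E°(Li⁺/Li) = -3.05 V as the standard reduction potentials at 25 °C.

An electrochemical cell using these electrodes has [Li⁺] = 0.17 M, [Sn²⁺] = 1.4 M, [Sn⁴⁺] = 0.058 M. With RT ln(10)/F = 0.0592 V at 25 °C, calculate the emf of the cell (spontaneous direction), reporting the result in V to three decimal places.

Sn⁴⁺/Sn²⁺ is the cathode (higher E°), Li⁺/Li the anode: E°cell = +0.15 − (-3.05) = +3.20 V, n = 2.
Overall: Sn⁴⁺(aq) + 2 Li(s) → Sn²⁺(aq) + 2 Li⁺(aq)
Q = [Sn²⁺]·[Li⁺]^2 / ([Sn⁴⁺]); log Q = -0.156.
E = E° − (0.0592/n) log Q = +3.20 − (0.0592/2)(-0.156) = +3.205 V.

+3.205 V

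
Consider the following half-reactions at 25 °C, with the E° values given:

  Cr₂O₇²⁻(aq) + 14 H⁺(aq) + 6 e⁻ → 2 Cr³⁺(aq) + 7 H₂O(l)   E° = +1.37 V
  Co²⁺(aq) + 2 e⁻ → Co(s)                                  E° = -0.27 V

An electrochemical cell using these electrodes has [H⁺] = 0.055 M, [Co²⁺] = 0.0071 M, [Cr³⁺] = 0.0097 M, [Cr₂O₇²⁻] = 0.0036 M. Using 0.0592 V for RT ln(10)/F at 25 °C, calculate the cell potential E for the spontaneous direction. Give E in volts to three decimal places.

+1.545 V

Cr₂O₇²⁻/Cr³⁺ is the cathode (higher E°), Co²⁺/Co the anode: E°cell = +1.37 − (-0.27) = +1.64 V, n = 6.
Overall: Cr₂O₇²⁻(aq) + 14 H⁺(aq) + 3 Co(s) → 2 Cr³⁺(aq) + 7 H₂O(l) + 3 Co²⁺(aq)
Q = [Cr³⁺]^2·[Co²⁺]^3 / ([Cr₂O₇²⁻]·[H⁺]^14); log Q = 9.606.
E = E° − (0.0592/n) log Q = +1.64 − (0.0592/6)(9.606) = +1.545 V.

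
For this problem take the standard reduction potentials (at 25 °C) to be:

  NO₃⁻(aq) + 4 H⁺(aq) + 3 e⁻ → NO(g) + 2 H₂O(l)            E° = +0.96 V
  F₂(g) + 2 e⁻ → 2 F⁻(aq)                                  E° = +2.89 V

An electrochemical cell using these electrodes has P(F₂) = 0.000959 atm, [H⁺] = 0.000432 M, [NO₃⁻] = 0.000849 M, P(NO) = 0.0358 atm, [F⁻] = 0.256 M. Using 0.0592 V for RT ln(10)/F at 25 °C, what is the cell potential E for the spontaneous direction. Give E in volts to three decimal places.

F₂/F⁻ is the cathode (higher E°), NO₃⁻/NO the anode: E°cell = +2.89 − (+0.96) = +1.93 V, n = 6.
Overall: 3 F₂(g) + 2 NO(g) + 4 H₂O(l) → 6 F⁻(aq) + 2 NO₃⁻(aq) + 8 H⁺(aq)
Q = [F⁻]^6·[NO₃⁻]^2·[H⁺]^8 / (P(F₂)^3·P(NO)^2); log Q = -24.662.
E = E° − (0.0592/n) log Q = +1.93 − (0.0592/6)(-24.662) = +2.173 V.

+2.173 V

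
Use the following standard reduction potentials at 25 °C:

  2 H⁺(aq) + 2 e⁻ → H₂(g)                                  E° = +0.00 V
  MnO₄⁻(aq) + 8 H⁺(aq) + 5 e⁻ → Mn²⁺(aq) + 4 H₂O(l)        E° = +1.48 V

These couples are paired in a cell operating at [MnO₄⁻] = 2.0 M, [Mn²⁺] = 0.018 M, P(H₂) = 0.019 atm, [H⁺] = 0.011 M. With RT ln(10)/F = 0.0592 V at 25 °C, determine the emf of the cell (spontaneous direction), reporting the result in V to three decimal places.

MnO₄⁻/Mn²⁺ is the cathode (higher E°), H⁺/H₂ the anode: E°cell = +1.48 − (+0.00) = +1.48 V, n = 10.
Overall: 2 MnO₄⁻(aq) + 6 H⁺(aq) + 5 H₂(g) → 2 Mn²⁺(aq) + 8 H₂O(l)
Q = [Mn²⁺]^2 / ([MnO₄⁻]^2·[H⁺]^6·P(H₂)^5); log Q = 16.266.
E = E° − (0.0592/n) log Q = +1.48 − (0.0592/10)(16.266) = +1.384 V.

+1.384 V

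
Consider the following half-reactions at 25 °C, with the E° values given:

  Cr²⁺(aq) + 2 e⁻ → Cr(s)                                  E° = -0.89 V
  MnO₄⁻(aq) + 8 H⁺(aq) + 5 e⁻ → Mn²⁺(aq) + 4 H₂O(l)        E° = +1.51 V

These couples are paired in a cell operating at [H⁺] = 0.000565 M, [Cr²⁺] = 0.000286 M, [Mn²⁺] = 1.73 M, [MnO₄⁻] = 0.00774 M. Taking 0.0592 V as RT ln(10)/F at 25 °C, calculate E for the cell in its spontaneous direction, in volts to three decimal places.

+2.169 V

MnO₄⁻/Mn²⁺ is the cathode (higher E°), Cr²⁺/Cr the anode: E°cell = +1.51 − (-0.89) = +2.40 V, n = 10.
Overall: 2 MnO₄⁻(aq) + 16 H⁺(aq) + 5 Cr(s) → 2 Mn²⁺(aq) + 8 H₂O(l) + 5 Cr²⁺(aq)
Q = [Mn²⁺]^2·[Cr²⁺]^5 / ([MnO₄⁻]^2·[H⁺]^16); log Q = 38.948.
E = E° − (0.0592/n) log Q = +2.40 − (0.0592/10)(38.948) = +2.169 V.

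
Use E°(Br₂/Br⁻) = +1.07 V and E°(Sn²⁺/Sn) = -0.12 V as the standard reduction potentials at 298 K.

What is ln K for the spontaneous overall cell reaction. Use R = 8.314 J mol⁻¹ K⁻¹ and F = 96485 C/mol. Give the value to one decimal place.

Cathode: Br₂/Br⁻; anode: Sn²⁺/Sn. E°cell = (+1.07) − (-0.12) = +1.19 V, with n = 2.
ΔG° = −nFE° = −RT ln K, so ln K = nFE°/(RT) = (2)(96485)(+1.19) / ((8.314)(298)) = 92.685.

92.7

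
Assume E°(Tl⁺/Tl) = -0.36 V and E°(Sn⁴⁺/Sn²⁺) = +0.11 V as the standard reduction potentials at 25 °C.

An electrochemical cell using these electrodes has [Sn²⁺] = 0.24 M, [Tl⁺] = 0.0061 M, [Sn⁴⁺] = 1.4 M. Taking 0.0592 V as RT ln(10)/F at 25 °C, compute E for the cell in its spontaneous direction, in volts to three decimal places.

+0.624 V

Sn⁴⁺/Sn²⁺ is the cathode (higher E°), Tl⁺/Tl the anode: E°cell = +0.11 − (-0.36) = +0.47 V, n = 2.
Overall: Sn⁴⁺(aq) + 2 Tl(s) → Sn²⁺(aq) + 2 Tl⁺(aq)
Q = [Sn²⁺]·[Tl⁺]^2 / ([Sn⁴⁺]); log Q = -5.195.
E = E° − (0.0592/n) log Q = +0.47 − (0.0592/2)(-5.195) = +0.624 V.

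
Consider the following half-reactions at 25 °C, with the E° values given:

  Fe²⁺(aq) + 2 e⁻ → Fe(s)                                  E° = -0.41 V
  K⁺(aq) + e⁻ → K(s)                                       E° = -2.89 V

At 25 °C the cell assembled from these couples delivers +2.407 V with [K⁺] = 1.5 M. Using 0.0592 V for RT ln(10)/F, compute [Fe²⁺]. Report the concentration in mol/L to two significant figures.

0.0077 M

Fe²⁺/Fe is the cathode, K⁺/K the anode: E°cell = +2.48 V, n = 2.
Overall reaction: Fe²⁺(aq) + 2 K(s) → Fe(s) + 2 K⁺(aq); Q = [K⁺]^2/[Fe²⁺]^1.
From E = E° − (0.0592/n) log Q: log Q = (E° − E)·n/0.0592 = (+2.48 − (+2.407))·2/0.0592 = 2.4662.
So 1·log[Fe²⁺] = 2·log(1.5) − log Q = 0.3522 − (2.4662) = -2.1140; [Fe²⁺] = 10^(-2.1140) ≈ 0.0077 M.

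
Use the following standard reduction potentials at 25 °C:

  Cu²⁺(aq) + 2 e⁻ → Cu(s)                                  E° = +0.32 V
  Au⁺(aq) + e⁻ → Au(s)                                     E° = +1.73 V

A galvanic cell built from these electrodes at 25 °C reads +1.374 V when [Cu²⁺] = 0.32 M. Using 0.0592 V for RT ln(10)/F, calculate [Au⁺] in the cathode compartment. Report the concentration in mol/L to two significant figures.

Au⁺/Au is the cathode, Cu²⁺/Cu the anode: E°cell = +1.41 V, n = 2.
Overall reaction: 2 Au⁺(aq) + Cu(s) → 2 Au(s) + Cu²⁺(aq); Q = [Cu²⁺]^1/[Au⁺]^2.
From E = E° − (0.0592/n) log Q: log Q = (E° − E)·n/0.0592 = (+1.41 − (+1.374))·2/0.0592 = 1.2162.
So 2·log[Au⁺] = 1·log(0.32) − log Q = -0.4949 − (1.2162) = -1.7111; log[Au⁺] = -1.7111 / 2 = -0.8556; [Au⁺] = 10^(-0.8556) ≈ 0.14 M.

0.14 M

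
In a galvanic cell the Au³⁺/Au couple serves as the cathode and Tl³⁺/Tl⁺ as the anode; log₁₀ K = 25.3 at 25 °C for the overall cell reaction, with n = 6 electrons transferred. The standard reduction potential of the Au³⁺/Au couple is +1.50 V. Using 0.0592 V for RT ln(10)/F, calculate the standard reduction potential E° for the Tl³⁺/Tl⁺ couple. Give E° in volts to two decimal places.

E°cell = (0.0592/n)·log K = (0.0592/6)(25.3) = +0.250 V.
Since Au³⁺/Au is the cathode and Tl³⁺/Tl⁺ the anode, E°cell = E°(Au³⁺/Au) − E°(Tl³⁺/Tl⁺).
So E°(Tl³⁺/Tl⁺) = E°(Au³⁺/Au) − E°cell = (+1.50) − (+0.250) = +1.25 V.

+1.25 V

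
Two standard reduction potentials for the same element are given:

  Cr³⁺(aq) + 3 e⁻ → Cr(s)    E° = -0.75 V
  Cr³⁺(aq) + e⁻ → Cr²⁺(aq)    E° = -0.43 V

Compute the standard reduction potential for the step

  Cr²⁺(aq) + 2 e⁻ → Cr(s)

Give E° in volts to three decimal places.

-0.910 V

Sequential free energies add, so n₃E°₃ = n₁E°₁ + n₂E°₂.
With n₃ = 3, and the known step contributing 1×(-0.43) V, the unknown satisfies 2·E° = 3×(-0.75) − 1×(-0.43) = -1.820.
E° = -1.820 / 2 = -0.910 V.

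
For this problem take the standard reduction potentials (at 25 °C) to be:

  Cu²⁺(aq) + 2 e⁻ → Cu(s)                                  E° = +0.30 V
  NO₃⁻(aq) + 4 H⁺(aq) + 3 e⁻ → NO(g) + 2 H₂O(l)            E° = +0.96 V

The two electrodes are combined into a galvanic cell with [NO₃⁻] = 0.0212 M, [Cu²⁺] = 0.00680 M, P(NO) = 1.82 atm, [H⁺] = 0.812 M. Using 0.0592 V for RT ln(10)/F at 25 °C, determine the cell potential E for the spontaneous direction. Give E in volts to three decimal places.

+0.679 V

NO₃⁻/NO is the cathode (higher E°), Cu²⁺/Cu the anode: E°cell = +0.96 − (+0.30) = +0.66 V, n = 6.
Overall: 2 NO₃⁻(aq) + 8 H⁺(aq) + 3 Cu(s) → 2 NO(g) + 4 H₂O(l) + 3 Cu²⁺(aq)
Q = P(NO)^2·[Cu²⁺]^3 / ([NO₃⁻]^2·[H⁺]^8); log Q = -1.911.
E = E° − (0.0592/n) log Q = +0.66 − (0.0592/6)(-1.911) = +0.679 V.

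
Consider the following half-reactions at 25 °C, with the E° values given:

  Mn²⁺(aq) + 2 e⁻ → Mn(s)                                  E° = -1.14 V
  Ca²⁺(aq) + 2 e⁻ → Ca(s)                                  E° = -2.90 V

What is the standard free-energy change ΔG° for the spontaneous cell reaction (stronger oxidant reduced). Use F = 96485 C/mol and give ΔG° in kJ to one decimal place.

-339.6 kJ

Mn²⁺/Mn (E° = -1.14 V) is the cathode; Ca²⁺/Ca (E° = -2.90 V) is the anode, so E°cell = +1.76 V.
Balancing electrons gives n = 2 (lcm of 2 and 2).
ΔG° = −nFE° = −(2)(96485)(+1.76) = -339,627 J = -339.6 kJ.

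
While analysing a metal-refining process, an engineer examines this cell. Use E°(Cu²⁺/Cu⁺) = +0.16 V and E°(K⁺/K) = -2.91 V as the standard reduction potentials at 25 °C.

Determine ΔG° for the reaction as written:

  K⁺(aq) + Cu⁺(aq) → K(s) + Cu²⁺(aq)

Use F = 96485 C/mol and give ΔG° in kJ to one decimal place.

+296.2 kJ

As written, K⁺/K is reduced (cathode) and Cu²⁺/Cu⁺ is oxidised (anode), so E°cell = (-2.91) − (+0.16) = -3.07 V.
Balancing electrons gives n = 1.
ΔG° = −nFE° = −(1)(96485)(-3.07) = 296,209 J = +296.2 kJ.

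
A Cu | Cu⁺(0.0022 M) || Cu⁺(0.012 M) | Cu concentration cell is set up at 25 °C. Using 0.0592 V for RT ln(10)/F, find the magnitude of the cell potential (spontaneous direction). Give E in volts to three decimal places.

For a concentration cell E°cell = 0. The 0.012 M side is the cathode (reduction is favoured where [Cu⁺] is higher).
With n = 1, E = −(0.0592/1) log([Cu⁺]ₐₙ/[Cu⁺]꜀ₐₜ) = −(0.0592/1) log(0.0022/0.012) = −(0.0592/1)(-0.737) = +0.044 V.

+0.044 V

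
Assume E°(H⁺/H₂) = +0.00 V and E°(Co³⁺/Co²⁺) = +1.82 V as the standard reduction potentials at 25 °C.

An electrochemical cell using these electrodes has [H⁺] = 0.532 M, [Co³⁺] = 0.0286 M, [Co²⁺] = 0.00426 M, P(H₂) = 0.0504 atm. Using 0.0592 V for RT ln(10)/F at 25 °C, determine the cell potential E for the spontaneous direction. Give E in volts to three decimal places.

+1.847 V

Co³⁺/Co²⁺ is the cathode (higher E°), H⁺/H₂ the anode: E°cell = +1.82 − (+0.00) = +1.82 V, n = 2.
Overall: 2 Co³⁺(aq) + H₂(g) → 2 Co²⁺(aq) + 2 H⁺(aq)
Q = [Co²⁺]^2·[H⁺]^2 / ([Co³⁺]^2·P(H₂)); log Q = -0.905.
E = E° − (0.0592/n) log Q = +1.82 − (0.0592/2)(-0.905) = +1.847 V.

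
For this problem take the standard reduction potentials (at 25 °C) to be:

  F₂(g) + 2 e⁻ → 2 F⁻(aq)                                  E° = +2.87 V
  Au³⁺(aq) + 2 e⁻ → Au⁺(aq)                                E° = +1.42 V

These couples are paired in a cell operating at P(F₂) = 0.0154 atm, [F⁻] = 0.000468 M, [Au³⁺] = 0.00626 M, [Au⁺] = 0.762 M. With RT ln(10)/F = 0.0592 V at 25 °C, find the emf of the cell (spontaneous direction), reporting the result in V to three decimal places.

F₂/F⁻ is the cathode (higher E°), Au³⁺/Au⁺ the anode: E°cell = +2.87 − (+1.42) = +1.45 V, n = 2.
Overall: F₂(g) + Au⁺(aq) → 2 F⁻(aq) + Au³⁺(aq)
Q = [F⁻]^2·[Au³⁺] / (P(F₂)·[Au⁺]); log Q = -6.932.
E = E° − (0.0592/n) log Q = +1.45 − (0.0592/2)(-6.932) = +1.655 V.

+1.655 V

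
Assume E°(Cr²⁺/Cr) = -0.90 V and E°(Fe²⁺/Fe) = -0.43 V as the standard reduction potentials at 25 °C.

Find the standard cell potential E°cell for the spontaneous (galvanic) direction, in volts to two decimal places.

The Fe²⁺/Fe couple has the higher reduction potential, so it is the cathode; Cr²⁺/Cr is oxidised at the anode.
E°cell = E°(cathode) − E°(anode) = (-0.43) − (-0.90) = +0.47 V.

+0.47 V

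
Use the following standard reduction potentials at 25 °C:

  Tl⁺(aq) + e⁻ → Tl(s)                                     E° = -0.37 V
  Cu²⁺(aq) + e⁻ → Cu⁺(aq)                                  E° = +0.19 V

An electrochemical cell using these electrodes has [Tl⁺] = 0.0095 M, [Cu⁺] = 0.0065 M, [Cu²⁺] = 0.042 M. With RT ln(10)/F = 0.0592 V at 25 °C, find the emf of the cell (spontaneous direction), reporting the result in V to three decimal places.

Cu²⁺/Cu⁺ is the cathode (higher E°), Tl⁺/Tl the anode: E°cell = +0.19 − (-0.37) = +0.56 V, n = 1.
Overall: Cu²⁺(aq) + Tl(s) → Cu⁺(aq) + Tl⁺(aq)
Q = [Cu⁺]·[Tl⁺] / ([Cu²⁺]); log Q = -2.833.
E = E° − (0.0592/n) log Q = +0.56 − (0.0592/1)(-2.833) = +0.728 V.

+0.728 V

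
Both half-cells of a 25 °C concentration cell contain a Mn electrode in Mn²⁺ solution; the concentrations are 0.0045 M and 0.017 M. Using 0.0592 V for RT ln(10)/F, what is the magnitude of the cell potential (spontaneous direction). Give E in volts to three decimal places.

For a concentration cell E°cell = 0. The 0.017 M side is the cathode (reduction is favoured where [Mn²⁺] is higher).
With n = 2, E = −(0.0592/2) log([Mn²⁺]ₐₙ/[Mn²⁺]꜀ₐₜ) = −(0.0592/2) log(0.0045/0.017) = −(0.0592/2)(-0.577) = +0.017 V.

+0.017 V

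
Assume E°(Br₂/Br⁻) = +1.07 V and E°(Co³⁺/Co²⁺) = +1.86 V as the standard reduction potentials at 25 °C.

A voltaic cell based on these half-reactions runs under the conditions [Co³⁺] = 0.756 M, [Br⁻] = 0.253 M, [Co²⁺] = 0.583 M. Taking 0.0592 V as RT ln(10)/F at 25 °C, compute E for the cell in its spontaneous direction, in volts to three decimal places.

Co³⁺/Co²⁺ is the cathode (higher E°), Br₂/Br⁻ the anode: E°cell = +1.86 − (+1.07) = +0.79 V, n = 2.
Overall: 2 Co³⁺(aq) + 2 Br⁻(aq) → 2 Co²⁺(aq) + Br₂(l)
Q = [Co²⁺]^2 / ([Co³⁺]^2·[Br⁻]^2); log Q = 0.968.
E = E° − (0.0592/n) log Q = +0.79 − (0.0592/2)(0.968) = +0.761 V.

+0.761 V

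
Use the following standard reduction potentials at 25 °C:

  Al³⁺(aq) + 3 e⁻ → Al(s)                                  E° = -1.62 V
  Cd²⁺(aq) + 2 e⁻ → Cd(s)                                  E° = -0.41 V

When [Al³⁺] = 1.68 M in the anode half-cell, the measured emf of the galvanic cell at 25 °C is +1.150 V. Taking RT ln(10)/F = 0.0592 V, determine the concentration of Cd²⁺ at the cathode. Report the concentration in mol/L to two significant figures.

0.013 M

Cd²⁺/Cd is the cathode, Al³⁺/Al the anode: E°cell = +1.21 V, n = 6.
Overall reaction: 3 Cd²⁺(aq) + 2 Al(s) → 3 Cd(s) + 2 Al³⁺(aq); Q = [Al³⁺]^2/[Cd²⁺]^3.
From E = E° − (0.0592/n) log Q: log Q = (E° − E)·n/0.0592 = (+1.21 − (+1.150))·6/0.0592 = 6.0811.
So 3·log[Cd²⁺] = 2·log(1.68) − log Q = 0.4506 − (6.0811) = -5.6305; log[Cd²⁺] = -5.6305 / 3 = -1.8768; [Cd²⁺] = 10^(-1.8768) ≈ 0.013 M.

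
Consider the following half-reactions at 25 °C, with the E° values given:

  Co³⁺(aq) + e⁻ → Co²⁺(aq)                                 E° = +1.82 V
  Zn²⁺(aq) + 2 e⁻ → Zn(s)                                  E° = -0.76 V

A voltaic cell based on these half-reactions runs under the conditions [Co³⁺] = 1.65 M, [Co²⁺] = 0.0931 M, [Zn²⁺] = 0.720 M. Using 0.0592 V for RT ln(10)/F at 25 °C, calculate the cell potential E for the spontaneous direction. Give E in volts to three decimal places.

+2.658 V

Co³⁺/Co²⁺ is the cathode (higher E°), Zn²⁺/Zn the anode: E°cell = +1.82 − (-0.76) = +2.58 V, n = 2.
Overall: 2 Co³⁺(aq) + Zn(s) → 2 Co²⁺(aq) + Zn²⁺(aq)
Q = [Co²⁺]^2·[Zn²⁺] / ([Co³⁺]^2); log Q = -2.640.
E = E° − (0.0592/n) log Q = +2.58 − (0.0592/2)(-2.640) = +2.658 V.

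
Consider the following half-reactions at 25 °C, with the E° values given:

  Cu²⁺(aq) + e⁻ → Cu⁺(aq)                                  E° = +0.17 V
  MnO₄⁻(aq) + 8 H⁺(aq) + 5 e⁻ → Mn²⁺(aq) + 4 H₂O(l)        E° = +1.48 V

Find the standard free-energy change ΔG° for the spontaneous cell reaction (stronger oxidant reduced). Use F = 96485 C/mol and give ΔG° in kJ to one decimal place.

MnO₄⁻/Mn²⁺ (E° = +1.48 V) is the cathode; Cu²⁺/Cu⁺ (E° = +0.17 V) is the anode, so E°cell = +1.31 V.
Balancing electrons gives n = 5 (lcm of 5 and 1).
ΔG° = −nFE° = −(5)(96485)(+1.31) = -631,977 J = -632.0 kJ.

-632.0 kJ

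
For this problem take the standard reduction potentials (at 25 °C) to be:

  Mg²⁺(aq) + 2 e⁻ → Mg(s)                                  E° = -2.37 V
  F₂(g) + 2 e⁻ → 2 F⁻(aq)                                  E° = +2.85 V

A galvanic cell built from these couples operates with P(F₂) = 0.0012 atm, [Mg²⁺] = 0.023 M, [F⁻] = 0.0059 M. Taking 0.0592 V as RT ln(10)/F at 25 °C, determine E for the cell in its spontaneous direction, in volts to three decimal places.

+5.314 V

F₂/F⁻ is the cathode (higher E°), Mg²⁺/Mg the anode: E°cell = +2.85 − (-2.37) = +5.22 V, n = 2.
Overall: F₂(g) + Mg(s) → 2 F⁻(aq) + Mg²⁺(aq)
Q = [F⁻]^2·[Mg²⁺] / (P(F₂)); log Q = -3.176.
E = E° − (0.0592/n) log Q = +5.22 − (0.0592/2)(-3.176) = +5.314 V.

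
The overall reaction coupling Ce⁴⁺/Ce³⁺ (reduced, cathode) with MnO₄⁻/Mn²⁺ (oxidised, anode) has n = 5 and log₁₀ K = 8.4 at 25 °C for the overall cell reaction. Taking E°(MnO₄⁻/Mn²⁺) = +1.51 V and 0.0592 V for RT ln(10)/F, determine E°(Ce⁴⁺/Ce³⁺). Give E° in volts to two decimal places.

+1.61 V

E°cell = (0.0592/n)·log K = (0.0592/5)(8.4) = +0.099 V.
Since Ce⁴⁺/Ce³⁺ is the cathode and MnO₄⁻/Mn²⁺ the anode, E°cell = E°(Ce⁴⁺/Ce³⁺) − E°(MnO₄⁻/Mn²⁺).
So E°(Ce⁴⁺/Ce³⁺) = E°cell + E°(MnO₄⁻/Mn²⁺) = +0.099 + (+1.51) = +1.61 V.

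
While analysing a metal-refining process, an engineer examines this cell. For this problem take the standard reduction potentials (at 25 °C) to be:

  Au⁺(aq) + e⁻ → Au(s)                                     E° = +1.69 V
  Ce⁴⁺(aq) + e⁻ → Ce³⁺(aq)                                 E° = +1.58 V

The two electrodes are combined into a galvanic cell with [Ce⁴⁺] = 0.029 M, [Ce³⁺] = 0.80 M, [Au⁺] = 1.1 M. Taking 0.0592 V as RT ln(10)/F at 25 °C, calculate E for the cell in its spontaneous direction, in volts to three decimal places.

+0.198 V

Au⁺/Au is the cathode (higher E°), Ce⁴⁺/Ce³⁺ the anode: E°cell = +1.69 − (+1.58) = +0.11 V, n = 1.
Overall: Au⁺(aq) + Ce³⁺(aq) → Au(s) + Ce⁴⁺(aq)
Q = [Ce⁴⁺] / ([Au⁺]·[Ce³⁺]); log Q = -1.482.
E = E° − (0.0592/n) log Q = +0.11 − (0.0592/1)(-1.482) = +0.198 V.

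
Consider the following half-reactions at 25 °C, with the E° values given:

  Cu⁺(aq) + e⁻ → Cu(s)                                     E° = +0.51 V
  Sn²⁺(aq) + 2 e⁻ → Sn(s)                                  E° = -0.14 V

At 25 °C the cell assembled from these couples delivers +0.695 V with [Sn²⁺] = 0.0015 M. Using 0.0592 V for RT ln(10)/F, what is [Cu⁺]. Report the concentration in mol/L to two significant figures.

Cu⁺/Cu is the cathode, Sn²⁺/Sn the anode: E°cell = +0.65 V, n = 2.
Overall reaction: 2 Cu⁺(aq) + Sn(s) → 2 Cu(s) + Sn²⁺(aq); Q = [Sn²⁺]^1/[Cu⁺]^2.
From E = E° − (0.0592/n) log Q: log Q = (E° − E)·n/0.0592 = (+0.65 − (+0.695))·2/0.0592 = -1.5203.
So 2·log[Cu⁺] = 1·log(0.0015) − log Q = -2.8239 − (-1.5203) = -1.3036; log[Cu⁺] = -1.3036 / 2 = -0.6518; [Cu⁺] = 10^(-0.6518) ≈ 0.22 M.

0.22 M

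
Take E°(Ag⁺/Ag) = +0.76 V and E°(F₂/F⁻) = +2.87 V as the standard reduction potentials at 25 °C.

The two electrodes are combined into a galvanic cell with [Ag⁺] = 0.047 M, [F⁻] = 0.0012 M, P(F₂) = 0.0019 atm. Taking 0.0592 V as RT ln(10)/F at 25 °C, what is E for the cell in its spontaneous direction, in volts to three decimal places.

F₂/F⁻ is the cathode (higher E°), Ag⁺/Ag the anode: E°cell = +2.87 − (+0.76) = +2.11 V, n = 2.
Overall: F₂(g) + 2 Ag(s) → 2 F⁻(aq) + 2 Ag⁺(aq)
Q = [F⁻]^2·[Ag⁺]^2 / (P(F₂)); log Q = -5.776.
E = E° − (0.0592/n) log Q = +2.11 − (0.0592/2)(-5.776) = +2.281 V.

+2.281 V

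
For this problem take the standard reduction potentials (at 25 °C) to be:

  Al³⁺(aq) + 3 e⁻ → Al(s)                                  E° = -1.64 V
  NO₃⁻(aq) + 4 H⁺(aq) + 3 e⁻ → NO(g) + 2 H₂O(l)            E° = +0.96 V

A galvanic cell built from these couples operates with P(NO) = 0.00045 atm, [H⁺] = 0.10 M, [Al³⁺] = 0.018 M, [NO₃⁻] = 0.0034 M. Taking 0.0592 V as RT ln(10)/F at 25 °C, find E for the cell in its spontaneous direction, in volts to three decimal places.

+2.573 V

NO₃⁻/NO is the cathode (higher E°), Al³⁺/Al the anode: E°cell = +0.96 − (-1.64) = +2.60 V, n = 3.
Overall: NO₃⁻(aq) + 4 H⁺(aq) + Al(s) → NO(g) + 2 H₂O(l) + Al³⁺(aq)
Q = P(NO)·[Al³⁺] / ([NO₃⁻]·[H⁺]^4); log Q = 1.377.
E = E° − (0.0592/n) log Q = +2.60 − (0.0592/3)(1.377) = +2.573 V.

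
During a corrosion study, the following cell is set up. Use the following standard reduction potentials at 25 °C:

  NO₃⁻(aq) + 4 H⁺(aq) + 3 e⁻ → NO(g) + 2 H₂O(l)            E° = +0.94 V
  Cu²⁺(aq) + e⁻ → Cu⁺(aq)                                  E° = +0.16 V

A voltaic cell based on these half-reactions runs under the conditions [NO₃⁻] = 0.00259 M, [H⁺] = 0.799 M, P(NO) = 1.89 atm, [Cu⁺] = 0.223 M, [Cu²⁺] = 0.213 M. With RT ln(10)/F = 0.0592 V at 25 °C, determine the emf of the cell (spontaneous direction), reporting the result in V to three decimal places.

NO₃⁻/NO is the cathode (higher E°), Cu²⁺/Cu⁺ the anode: E°cell = +0.94 − (+0.16) = +0.78 V, n = 3.
Overall: NO₃⁻(aq) + 4 H⁺(aq) + 3 Cu⁺(aq) → NO(g) + 2 H₂O(l) + 3 Cu²⁺(aq)
Q = P(NO)·[Cu²⁺]^3 / ([NO₃⁻]·[H⁺]^4·[Cu⁺]^3); log Q = 3.193.
E = E° − (0.0592/n) log Q = +0.78 − (0.0592/3)(3.193) = +0.717 V.

+0.717 V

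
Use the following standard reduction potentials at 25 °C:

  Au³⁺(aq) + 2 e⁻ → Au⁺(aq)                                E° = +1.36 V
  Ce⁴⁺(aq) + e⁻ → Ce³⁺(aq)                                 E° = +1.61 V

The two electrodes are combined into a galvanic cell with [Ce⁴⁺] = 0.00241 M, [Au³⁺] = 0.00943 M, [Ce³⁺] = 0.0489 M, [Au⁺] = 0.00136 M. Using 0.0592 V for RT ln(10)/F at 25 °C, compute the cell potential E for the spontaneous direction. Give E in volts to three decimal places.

Ce⁴⁺/Ce³⁺ is the cathode (higher E°), Au³⁺/Au⁺ the anode: E°cell = +1.61 − (+1.36) = +0.25 V, n = 2.
Overall: 2 Ce⁴⁺(aq) + Au⁺(aq) → 2 Ce³⁺(aq) + Au³⁺(aq)
Q = [Ce³⁺]^2·[Au³⁺] / ([Ce⁴⁺]^2·[Au⁺]); log Q = 3.456.
E = E° − (0.0592/n) log Q = +0.25 − (0.0592/2)(3.456) = +0.148 V.

+0.148 V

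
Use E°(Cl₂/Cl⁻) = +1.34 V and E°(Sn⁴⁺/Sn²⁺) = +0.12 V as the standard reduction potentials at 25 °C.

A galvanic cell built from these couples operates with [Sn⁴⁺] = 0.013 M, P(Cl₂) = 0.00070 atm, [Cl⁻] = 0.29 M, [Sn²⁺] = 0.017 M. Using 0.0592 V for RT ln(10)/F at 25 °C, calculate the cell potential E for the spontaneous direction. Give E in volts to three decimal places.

+1.162 V

Cl₂/Cl⁻ is the cathode (higher E°), Sn⁴⁺/Sn²⁺ the anode: E°cell = +1.34 − (+0.12) = +1.22 V, n = 2.
Overall: Cl₂(g) + Sn²⁺(aq) → 2 Cl⁻(aq) + Sn⁴⁺(aq)
Q = [Cl⁻]^2·[Sn⁴⁺] / (P(Cl₂)·[Sn²⁺]); log Q = 1.963.
E = E° − (0.0592/n) log Q = +1.22 − (0.0592/2)(1.963) = +1.162 V.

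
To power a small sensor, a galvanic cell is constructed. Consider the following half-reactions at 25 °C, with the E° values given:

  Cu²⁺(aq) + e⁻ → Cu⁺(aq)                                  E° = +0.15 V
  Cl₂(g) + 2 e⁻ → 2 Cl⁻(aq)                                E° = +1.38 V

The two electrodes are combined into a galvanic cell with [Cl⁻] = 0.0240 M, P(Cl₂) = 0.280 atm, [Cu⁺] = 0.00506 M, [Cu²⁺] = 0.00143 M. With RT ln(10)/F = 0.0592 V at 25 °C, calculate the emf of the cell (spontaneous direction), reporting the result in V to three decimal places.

+1.342 V

Cl₂/Cl⁻ is the cathode (higher E°), Cu²⁺/Cu⁺ the anode: E°cell = +1.38 − (+0.15) = +1.23 V, n = 2.
Overall: Cl₂(g) + 2 Cu⁺(aq) → 2 Cl⁻(aq) + 2 Cu²⁺(aq)
Q = [Cl⁻]^2·[Cu²⁺]^2 / (P(Cl₂)·[Cu⁺]^2); log Q = -3.784.
E = E° − (0.0592/n) log Q = +1.23 − (0.0592/2)(-3.784) = +1.342 V.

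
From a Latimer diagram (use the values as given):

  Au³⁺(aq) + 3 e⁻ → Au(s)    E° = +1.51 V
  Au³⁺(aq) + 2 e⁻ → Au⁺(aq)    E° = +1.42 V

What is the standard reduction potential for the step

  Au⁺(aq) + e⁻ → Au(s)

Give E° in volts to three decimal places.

+1.690 V

Sequential free energies add, so n₃E°₃ = n₁E°₁ + n₂E°₂.
With n₃ = 3, and the known step contributing 2×(+1.42) V, the unknown satisfies 1·E° = 3×(+1.51) − 2×(+1.42) = +1.690.
E° = +1.690 / 1 = +1.690 V.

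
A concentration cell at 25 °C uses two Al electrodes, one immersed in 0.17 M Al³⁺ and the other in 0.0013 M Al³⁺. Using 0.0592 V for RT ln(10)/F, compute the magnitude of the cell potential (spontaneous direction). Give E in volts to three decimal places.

+0.042 V

For a concentration cell E°cell = 0. The 0.17 M side is the cathode (reduction is favoured where [Al³⁺] is higher).
With n = 3, E = −(0.0592/3) log([Al³⁺]ₐₙ/[Al³⁺]꜀ₐₜ) = −(0.0592/3) log(0.0013/0.17) = −(0.0592/3)(-2.117) = +0.042 V.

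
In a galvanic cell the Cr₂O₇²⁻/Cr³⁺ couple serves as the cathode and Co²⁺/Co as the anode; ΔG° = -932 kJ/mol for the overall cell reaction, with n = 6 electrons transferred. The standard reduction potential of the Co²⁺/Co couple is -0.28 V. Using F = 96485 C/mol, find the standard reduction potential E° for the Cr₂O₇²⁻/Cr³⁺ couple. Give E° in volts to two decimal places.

+1.33 V

E°cell = −ΔG°/(nF) = −(-932×10³)/((6)(96485)) = +1.610 V.
Since Cr₂O₇²⁻/Cr³⁺ is the cathode and Co²⁺/Co the anode, E°cell = E°(Cr₂O₇²⁻/Cr³⁺) − E°(Co²⁺/Co).
So E°(Cr₂O₇²⁻/Cr³⁺) = E°cell + E°(Co²⁺/Co) = +1.610 + (-0.28) = +1.33 V.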